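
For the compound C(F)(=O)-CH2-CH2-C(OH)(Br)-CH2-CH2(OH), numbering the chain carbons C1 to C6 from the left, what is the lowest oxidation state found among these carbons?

-2

Tallying each carbon's bonds:
C1: 1C, 2O, 1F → 0 + 2 + 1 = +3
C2: 2C, 2H → 0 − 2 = -2
C3: 2C, 2H → 0 − 2 = -2
C4: 2C, 1O, 1Br → 0 + 1 + 1 = +2
C5: 2C, 2H → 0 − 2 = -2
C6: 1C, 2H, 1O → 0 − 2 + 1 = -1
The lowest value is -2.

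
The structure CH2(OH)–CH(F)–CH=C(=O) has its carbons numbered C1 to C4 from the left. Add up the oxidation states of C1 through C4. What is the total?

0

Tallying each carbon's bonds:
C1: 1C, 2H, 1O → 0 − 2 + 1 = -1
C2: 2C, 1H, 1F → 0 − 1 + 1 = 0
C3: 3C, 1H → 0 − 1 = -1
C4: 2C, 2O → 0 + 2 = +2
Sum = -1 + 0 − 1 + 2 = 0.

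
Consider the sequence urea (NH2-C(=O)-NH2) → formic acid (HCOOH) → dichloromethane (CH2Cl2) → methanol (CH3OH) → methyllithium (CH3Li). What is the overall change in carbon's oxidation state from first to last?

-8

Carbon oxidation states along the series — urea: +4, formic acid: +2, dichloromethane: 0, methanol: -2, methyllithium: -4.
Net change = -4 − (+4) = -8.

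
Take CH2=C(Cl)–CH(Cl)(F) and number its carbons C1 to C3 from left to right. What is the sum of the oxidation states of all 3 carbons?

0

Count +1 for every bond to an atom more electronegative than carbon and −1 for every bond to one less electronegative; C–C bonds are 0. Tallying each carbon:
C1: 2C, 2H → 0 − 2 = -2
C2: 3C, 1Cl → 0 + 1 = +1
C3: 1C, 1H, 1F, 1Cl → 0 − 1 + 1 + 1 = +1
Sum = -2 + 1 + 1 = 0.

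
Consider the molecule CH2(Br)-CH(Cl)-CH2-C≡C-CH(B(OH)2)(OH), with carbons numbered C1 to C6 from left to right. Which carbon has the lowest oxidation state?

Tallying each carbon's bonds:
C1: 1C, 2H, 1Br → 0 − 2 + 1 = -1
C2: 2C, 1H, 1Cl → 0 − 1 + 1 = 0
C3: 2C, 2H → 0 − 2 = -2
C4: 4C → 0 = 0
C5: 4C → 0 = 0
C6: 1C, 1H, 1O, 1B → 0 − 1 + 1 − 1 = -1
The most reduced carbon is C3 at -2.

C3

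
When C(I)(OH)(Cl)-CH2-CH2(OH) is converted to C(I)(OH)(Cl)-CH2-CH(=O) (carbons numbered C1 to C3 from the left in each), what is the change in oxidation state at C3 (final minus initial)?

Before: C3 has 1 bond to C, 2 bonds to H, 1 bond to O → oxidation state -1.
After: C3 has 1 bond to C, 1 bond to H, 2 bonds to O → oxidation state +1.
Δ = +1 − (-1) = +2, so this is an oxidation at C3.

+2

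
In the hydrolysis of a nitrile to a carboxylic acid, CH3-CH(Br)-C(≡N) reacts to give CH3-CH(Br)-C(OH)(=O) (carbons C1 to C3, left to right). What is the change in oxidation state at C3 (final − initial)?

0

Before: C3 has 1 bond to C, 3 bonds to N → oxidation state +3.
After: C3 has 1 bond to C, 3 bonds to O → oxidation state +3.
Δ = +3 − (+3) = 0, so no net redox change at C3.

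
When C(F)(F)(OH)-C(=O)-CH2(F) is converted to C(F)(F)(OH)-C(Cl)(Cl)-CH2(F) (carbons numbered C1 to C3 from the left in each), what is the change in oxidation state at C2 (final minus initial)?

Before: C2 has 2 bonds to C, 2 bonds to O → oxidation state +2.
After: C2 has 2 bonds to C, 2 bonds to Cl → oxidation state +2.
Δ = +2 − (+2) = 0, so no net redox change at C2.

0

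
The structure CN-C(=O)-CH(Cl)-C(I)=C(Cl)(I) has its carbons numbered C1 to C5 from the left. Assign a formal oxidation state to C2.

+2

C2 has one bond to C (0), one bond to C (0), a double bond to O (2×+1 = +2).
Oxidation state = 0 + 0 + 2 = +2.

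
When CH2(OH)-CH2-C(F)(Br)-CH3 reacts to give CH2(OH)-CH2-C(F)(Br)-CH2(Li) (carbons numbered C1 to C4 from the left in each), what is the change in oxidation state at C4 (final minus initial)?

Before: C4 has 1 bond to C, 3 bonds to H → oxidation state -3.
After: C4 has 1 bond to C, 2 bonds to H, 1 bond to Li → oxidation state -3.
Δ = -3 − (-3) = 0, so no net redox change at C4.

0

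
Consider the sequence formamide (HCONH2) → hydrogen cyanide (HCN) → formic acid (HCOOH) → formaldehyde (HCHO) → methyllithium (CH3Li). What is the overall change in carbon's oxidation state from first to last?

-6

Carbon oxidation states along the series — formamide: +2, hydrogen cyanide: +2, formic acid: +2, formaldehyde: 0, methyllithium: -4.
Net change = -4 − (+2) = -6.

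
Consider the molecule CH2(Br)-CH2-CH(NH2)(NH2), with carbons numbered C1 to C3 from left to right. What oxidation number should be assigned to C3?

+1

C3 has one bond to C (0), one bond to N (+1), one bond to H (-1), one bond to N (+1).
Oxidation state = 0 + 1 − 1 + 1 = +1.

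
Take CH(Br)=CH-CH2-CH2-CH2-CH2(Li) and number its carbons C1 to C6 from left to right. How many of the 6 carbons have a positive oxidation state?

0

Tallying each carbon's bonds:
C1: 2C, 1H, 1Br → 0 − 1 + 1 = 0
C2: 3C, 1H → 0 − 1 = -1
C3: 2C, 2H → 0 − 2 = -2
C4: 2C, 2H → 0 − 2 = -2
C5: 2C, 2H → 0 − 2 = -2
C6: 1C, 2H, 1Li → 0 − 2 − 1 = -3
0 carbons meet the condition.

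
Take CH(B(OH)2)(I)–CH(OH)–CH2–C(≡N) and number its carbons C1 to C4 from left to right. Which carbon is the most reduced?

C3

Each bond to a more electronegative atom (O, N, halogen) counts +1, each bond to a less electronegative atom (H, metal, B, Si) counts −1, and each C–C bond counts 0. Tallying each carbon:
C1: 1C, 1H, 1I, 1B → 0 − 1 + 1 − 1 = -1
C2: 2C, 1H, 1O → 0 − 1 + 1 = 0
C3: 2C, 2H → 0 − 2 = -2
C4: 1C, 3N → 0 + 3 = +3
The most reduced carbon is C3 at -2.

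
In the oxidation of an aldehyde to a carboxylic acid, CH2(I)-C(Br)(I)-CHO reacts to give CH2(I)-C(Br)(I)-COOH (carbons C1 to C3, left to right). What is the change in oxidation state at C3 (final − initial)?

Before: C3 has 1 bond to C, 1 bond to H, 2 bonds to O → oxidation state +1.
After: C3 has 1 bond to C, 3 bonds to O → oxidation state +3.
Δ = +3 − (+1) = +2, so this is an oxidation at C3.

+2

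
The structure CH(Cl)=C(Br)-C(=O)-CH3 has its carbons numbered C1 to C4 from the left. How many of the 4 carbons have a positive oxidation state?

Tallying each carbon's bonds:
C1: 2C, 1H, 1Cl → 0 − 1 + 1 = 0
C2: 3C, 1Br → 0 + 1 = +1
C3: 2C, 2O → 0 + 2 = +2
C4: 1C, 3H → 0 − 3 = -3
2 carbons (C2, C3) meet the condition.

2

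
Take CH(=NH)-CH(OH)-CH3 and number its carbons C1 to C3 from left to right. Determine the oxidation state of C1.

+1

Count +1 for every bond to an atom more electronegative than carbon and −1 for every bond to one less electronegative; C–C bonds are 0.
C1 has one bond to C (0), one bond to H (-1), a double bond to N (2×+1 = +2).
Oxidation state = 0 − 1 + 2 = +1.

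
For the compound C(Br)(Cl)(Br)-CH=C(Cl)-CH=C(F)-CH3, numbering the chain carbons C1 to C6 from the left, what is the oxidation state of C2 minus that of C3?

C2: 3C, 1H → 0 − 1 = -1
C3: 3C, 1Cl → 0 + 1 = +1
Difference: -1 − (+1) = -2.

-2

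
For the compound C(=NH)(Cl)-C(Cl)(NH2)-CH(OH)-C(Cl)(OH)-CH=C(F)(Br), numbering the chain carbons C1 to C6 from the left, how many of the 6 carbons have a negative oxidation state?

Tallying each carbon's bonds:
C1: 1C, 2N, 1Cl → 0 + 2 + 1 = +3
C2: 2C, 1N, 1Cl → 0 + 1 + 1 = +2
C3: 2C, 1H, 1O → 0 − 1 + 1 = 0
C4: 2C, 1O, 1Cl → 0 + 1 + 1 = +2
C5: 3C, 1H → 0 − 1 = -1
C6: 2C, 1F, 1Br → 0 + 1 + 1 = +2
1 carbon (C5) meets the condition.

1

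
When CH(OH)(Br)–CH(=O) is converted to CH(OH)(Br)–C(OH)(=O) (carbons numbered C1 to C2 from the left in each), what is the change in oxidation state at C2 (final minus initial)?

+2

Before: C2 has 1 bond to C, 1 bond to H, 2 bonds to O → oxidation state +1.
After: C2 has 1 bond to C, 3 bonds to O → oxidation state +3.
Δ = +3 − (+1) = +2, so this is an oxidation at C2.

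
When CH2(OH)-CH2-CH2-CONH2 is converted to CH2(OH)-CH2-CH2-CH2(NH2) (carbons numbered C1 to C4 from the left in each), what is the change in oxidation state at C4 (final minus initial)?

Before: C4 has 1 bond to C, 2 bonds to O, 1 bond to N → oxidation state +3.
After: C4 has 1 bond to C, 2 bonds to H, 1 bond to N → oxidation state -1.
Δ = -1 − (+3) = -4, so this is a reduction at C4.

-4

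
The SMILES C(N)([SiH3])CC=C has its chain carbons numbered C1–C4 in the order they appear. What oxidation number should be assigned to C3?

Assign +1 per bond to O/N/halogen, −1 per bond to H or an electropositive element, and 0 per bond to carbon.
C3 has one bond to C (0), a double bond to C (2×0 = 0), one bond to H (-1).
Oxidation state = 0 + 0 − 1 = -1.

-1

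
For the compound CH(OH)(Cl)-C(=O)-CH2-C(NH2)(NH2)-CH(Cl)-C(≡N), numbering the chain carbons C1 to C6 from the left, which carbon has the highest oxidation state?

C6

Tallying each carbon's bonds:
C1: 1C, 1H, 1O, 1Cl → 0 − 1 + 1 + 1 = +1
C2: 2C, 2O → 0 + 2 = +2
C3: 2C, 2H → 0 − 2 = -2
C4: 2C, 2N → 0 + 2 = +2
C5: 2C, 1H, 1Cl → 0 − 1 + 1 = 0
C6: 1C, 3N → 0 + 3 = +3
The most oxidised carbon is C6 at +3.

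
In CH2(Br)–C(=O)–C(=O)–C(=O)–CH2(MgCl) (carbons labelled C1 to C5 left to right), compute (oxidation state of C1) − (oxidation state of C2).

-3

C1: 1C, 2H, 1Br → 0 − 2 + 1 = -1
C2: 2C, 2O → 0 + 2 = +2
Difference: -1 − (+2) = -3.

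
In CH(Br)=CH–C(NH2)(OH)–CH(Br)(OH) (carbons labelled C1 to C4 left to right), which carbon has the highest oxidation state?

Tallying each carbon's bonds:
C1: 2C, 1H, 1Br → 0 − 1 + 1 = 0
C2: 3C, 1H → 0 − 1 = -1
C3: 2C, 1O, 1N → 0 + 1 + 1 = +2
C4: 1C, 1H, 1O, 1Br → 0 − 1 + 1 + 1 = +1
The most oxidised carbon is C3 at +2.

C3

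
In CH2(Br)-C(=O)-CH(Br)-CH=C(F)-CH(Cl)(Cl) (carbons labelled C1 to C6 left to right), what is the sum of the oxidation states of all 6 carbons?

+2

Tallying each carbon's bonds:
C1: 1C, 2H, 1Br → 0 − 2 + 1 = -1
C2: 2C, 2O → 0 + 2 = +2
C3: 2C, 1H, 1Br → 0 − 1 + 1 = 0
C4: 3C, 1H → 0 − 1 = -1
C5: 3C, 1F → 0 + 1 = +1
C6: 1C, 1H, 2Cl → 0 − 1 + 2 = +1
Sum = -1 + 2 + 0 − 1 + 1 + 1 = +2.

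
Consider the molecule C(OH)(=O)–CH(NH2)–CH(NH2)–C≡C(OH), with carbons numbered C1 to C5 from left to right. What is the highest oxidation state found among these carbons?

Count +1 for every bond to an atom more electronegative than carbon and −1 for every bond to one less electronegative; C–C bonds are 0. Tallying each carbon:
C1: 1C, 3O → 0 + 3 = +3
C2: 2C, 1H, 1N → 0 − 1 + 1 = 0
C3: 2C, 1H, 1N → 0 − 1 + 1 = 0
C4: 4C → 0 = 0
C5: 3C, 1O → 0 + 1 = +1
The highest value is +3.

+3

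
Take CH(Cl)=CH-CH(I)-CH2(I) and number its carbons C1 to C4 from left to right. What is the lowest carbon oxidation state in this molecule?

Tallying each carbon's bonds:
C1: 2C, 1H, 1Cl → 0 − 1 + 1 = 0
C2: 3C, 1H → 0 − 1 = -1
C3: 2C, 1H, 1I → 0 − 1 + 1 = 0
C4: 1C, 2H, 1I → 0 − 2 + 1 = -1
The lowest value is -1.

-1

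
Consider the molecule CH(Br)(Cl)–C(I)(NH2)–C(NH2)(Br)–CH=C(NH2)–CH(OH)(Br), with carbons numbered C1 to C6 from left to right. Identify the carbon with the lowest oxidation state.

C4

Tallying each carbon's bonds:
C1: 1C, 1H, 1Cl, 1Br → 0 − 1 + 1 + 1 = +1
C2: 2C, 1N, 1I → 0 + 1 + 1 = +2
C3: 2C, 1N, 1Br → 0 + 1 + 1 = +2
C4: 3C, 1H → 0 − 1 = -1
C5: 3C, 1N → 0 + 1 = +1
C6: 1C, 1H, 1O, 1Br → 0 − 1 + 1 + 1 = +1
The most reduced carbon is C4 at -1.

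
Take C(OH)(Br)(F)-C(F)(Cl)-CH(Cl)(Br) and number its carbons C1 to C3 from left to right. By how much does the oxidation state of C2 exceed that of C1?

-1

C2: 2C, 1F, 1Cl → 0 + 1 + 1 = +2
C1: 1C, 1O, 1F, 1Br → 0 + 1 + 1 + 1 = +3
Difference: +2 − (+3) = -1.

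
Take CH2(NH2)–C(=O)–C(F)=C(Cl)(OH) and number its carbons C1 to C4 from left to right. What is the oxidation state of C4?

+2

Count +1 for every bond to an atom more electronegative than carbon and −1 for every bond to one less electronegative; C–C bonds are 0.
C4 has a double bond to C (2×0 = 0), one bond to Cl (+1), one bond to O (+1).
Oxidation state = 0 + 1 + 1 = +2.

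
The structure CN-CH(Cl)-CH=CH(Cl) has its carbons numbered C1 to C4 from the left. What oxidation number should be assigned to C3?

Count +1 for every bond to an atom more electronegative than carbon and −1 for every bond to one less electronegative; C–C bonds are 0.
C3 has one bond to C (0), a double bond to C (2×0 = 0), one bond to H (-1).
Oxidation state = 0 + 0 − 1 = -1.

-1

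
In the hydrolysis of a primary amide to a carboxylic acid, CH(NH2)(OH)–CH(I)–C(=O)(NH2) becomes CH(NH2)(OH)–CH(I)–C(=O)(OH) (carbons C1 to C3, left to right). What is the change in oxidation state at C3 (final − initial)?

Before: C3 has 1 bond to C, 2 bonds to O, 1 bond to N → oxidation state +3.
After: C3 has 1 bond to C, 3 bonds to O → oxidation state +3.
Δ = +3 − (+3) = 0, so no net redox change at C3.

0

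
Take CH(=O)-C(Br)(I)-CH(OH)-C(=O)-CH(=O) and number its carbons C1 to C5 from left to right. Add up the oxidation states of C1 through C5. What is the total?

+6

Count +1 for every bond to an atom more electronegative than carbon and −1 for every bond to one less electronegative; C–C bonds are 0. Tallying each carbon:
C1: 1C, 1H, 2O → 0 − 1 + 2 = +1
C2: 2C, 1Br, 1I → 0 + 1 + 1 = +2
C3: 2C, 1H, 1O → 0 − 1 + 1 = 0
C4: 2C, 2O → 0 + 2 = +2
C5: 1C, 1H, 2O → 0 − 1 + 2 = +1
Sum = +1 + 2 + 0 + 2 + 1 = +6.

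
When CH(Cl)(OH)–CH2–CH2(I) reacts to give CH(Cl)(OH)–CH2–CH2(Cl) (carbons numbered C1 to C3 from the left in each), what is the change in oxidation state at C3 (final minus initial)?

Before: C3 has 1 bond to C, 2 bonds to H, 1 bond to I → oxidation state -1.
After: C3 has 1 bond to C, 2 bonds to H, 1 bond to Cl → oxidation state -1.
Δ = -1 − (-1) = 0, so no net redox change at C3.

0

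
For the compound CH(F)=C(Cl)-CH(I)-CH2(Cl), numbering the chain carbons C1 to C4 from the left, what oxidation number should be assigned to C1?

C1 has a double bond to C (2×0 = 0), one bond to F (+1), one bond to H (-1).
Oxidation state = 0 + 1 − 1 = 0.

0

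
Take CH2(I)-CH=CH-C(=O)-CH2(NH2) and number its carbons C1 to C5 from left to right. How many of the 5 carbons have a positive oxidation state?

1

Count +1 for every bond to an atom more electronegative than carbon and −1 for every bond to one less electronegative; C–C bonds are 0. Tallying each carbon:
C1: 1C, 2H, 1I → 0 − 2 + 1 = -1
C2: 3C, 1H → 0 − 1 = -1
C3: 3C, 1H → 0 − 1 = -1
C4: 2C, 2O → 0 + 2 = +2
C5: 1C, 2H, 1N → 0 − 2 + 1 = -1
1 carbon (C4) meets the condition.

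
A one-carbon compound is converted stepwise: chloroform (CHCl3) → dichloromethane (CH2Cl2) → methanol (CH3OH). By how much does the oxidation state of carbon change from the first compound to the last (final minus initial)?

-4

Carbon oxidation states along the series — chloroform: +2, dichloromethane: 0, methanol: -2.
Net change = -2 − (+2) = -4.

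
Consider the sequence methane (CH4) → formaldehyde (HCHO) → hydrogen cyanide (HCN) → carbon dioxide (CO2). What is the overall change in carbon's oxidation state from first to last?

+8

Carbon oxidation states along the series — methane: -4, formaldehyde: 0, hydrogen cyanide: +2, carbon dioxide: +4.
Net change = +4 − (-4) = +8.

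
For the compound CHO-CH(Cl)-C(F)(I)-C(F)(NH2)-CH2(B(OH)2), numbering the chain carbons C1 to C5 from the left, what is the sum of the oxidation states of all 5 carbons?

Tallying each carbon's bonds:
C1: 1C, 1H, 2O → 0 − 1 + 2 = +1
C2: 2C, 1H, 1Cl → 0 − 1 + 1 = 0
C3: 2C, 1F, 1I → 0 + 1 + 1 = +2
C4: 2C, 1N, 1F → 0 + 1 + 1 = +2
C5: 1C, 2H, 1B → 0 − 2 − 1 = -3
Sum = +1 + 0 + 2 + 2 − 3 = +2.

+2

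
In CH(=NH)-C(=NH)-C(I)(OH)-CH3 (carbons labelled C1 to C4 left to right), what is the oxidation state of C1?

+1

Count +1 for every bond to an atom more electronegative than carbon and −1 for every bond to one less electronegative; C–C bonds are 0.
C1 has one bond to C (0), a double bond to N (2×+1 = +2), one bond to H (-1).
Oxidation state = 0 + 2 − 1 = +1.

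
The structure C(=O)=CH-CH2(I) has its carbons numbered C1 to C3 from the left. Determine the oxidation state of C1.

Assign +1 per bond to O/N/halogen, −1 per bond to H or an electropositive element, and 0 per bond to carbon.
C1 has a double bond to C (2×0 = 0), a double bond to O (2×+1 = +2).
Oxidation state = 0 + 2 = +2.

+2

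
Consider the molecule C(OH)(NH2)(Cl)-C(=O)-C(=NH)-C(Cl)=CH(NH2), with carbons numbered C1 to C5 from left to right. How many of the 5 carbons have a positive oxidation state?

4

Tallying each carbon's bonds:
C1: 1C, 1O, 1N, 1Cl → 0 + 1 + 1 + 1 = +3
C2: 2C, 2O → 0 + 2 = +2
C3: 2C, 2N → 0 + 2 = +2
C4: 3C, 1Cl → 0 + 1 = +1
C5: 2C, 1H, 1N → 0 − 1 + 1 = 0
4 carbons (C1, C2, C3, C4) meet the condition.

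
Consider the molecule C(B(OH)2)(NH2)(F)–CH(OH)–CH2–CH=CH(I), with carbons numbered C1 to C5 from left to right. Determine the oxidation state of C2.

0

Bonds to more-electronegative neighbours contribute +1 each, bonds to H or metals contribute −1 each, and C–C bonds contribute 0.
C2 has one bond to C (0), one bond to C (0), one bond to H (-1), one bond to O (+1).
Oxidation state = 0 + 0 − 1 + 1 = 0.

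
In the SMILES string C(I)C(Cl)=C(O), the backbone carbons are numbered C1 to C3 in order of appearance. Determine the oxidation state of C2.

Assign +1 per bond to O/N/halogen, −1 per bond to H or an electropositive element, and 0 per bond to carbon.
C2 has one bond to C (0), a double bond to C (2×0 = 0), one bond to Cl (+1).
Oxidation state = 0 + 0 + 1 = +1.

+1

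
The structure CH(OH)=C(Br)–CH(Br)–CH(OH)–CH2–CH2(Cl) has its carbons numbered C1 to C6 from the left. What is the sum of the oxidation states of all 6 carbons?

-2

Each bond to a more electronegative atom (O, N, halogen) counts +1, each bond to a less electronegative atom (H, metal, B, Si) counts −1, and each C–C bond counts 0. Tallying each carbon:
C1: 2C, 1H, 1O → 0 − 1 + 1 = 0
C2: 3C, 1Br → 0 + 1 = +1
C3: 2C, 1H, 1Br → 0 − 1 + 1 = 0
C4: 2C, 1H, 1O → 0 − 1 + 1 = 0
C5: 2C, 2H → 0 − 2 = -2
C6: 1C, 2H, 1Cl → 0 − 2 + 1 = -1
Sum = 0 + 1 + 0 + 0 − 2 − 1 = -2.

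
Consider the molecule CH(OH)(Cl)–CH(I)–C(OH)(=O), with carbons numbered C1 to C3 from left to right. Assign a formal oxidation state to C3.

+3

C3 has one bond to C (0), one bond to O (+1), a double bond to O (2×+1 = +2).
Oxidation state = 0 + 1 + 2 = +3.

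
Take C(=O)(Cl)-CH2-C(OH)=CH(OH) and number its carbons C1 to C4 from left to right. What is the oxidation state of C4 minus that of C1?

-3

C4: 2C, 1H, 1O → 0 − 1 + 1 = 0
C1: 1C, 2O, 1Cl → 0 + 2 + 1 = +3
Difference: 0 − (+3) = -3.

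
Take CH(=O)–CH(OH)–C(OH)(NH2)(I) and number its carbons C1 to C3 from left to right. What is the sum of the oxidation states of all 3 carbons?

Assign +1 per bond to O/N/halogen, −1 per bond to H or an electropositive element, and 0 per bond to carbon. Tallying each carbon:
C1: 1C, 1H, 2O → 0 − 1 + 2 = +1
C2: 2C, 1H, 1O → 0 − 1 + 1 = 0
C3: 1C, 1O, 1N, 1I → 0 + 1 + 1 + 1 = +3
Sum = +1 + 0 + 3 = +4.

+4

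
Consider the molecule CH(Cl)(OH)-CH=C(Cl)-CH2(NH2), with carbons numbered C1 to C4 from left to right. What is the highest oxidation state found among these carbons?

Each bond to a more electronegative atom (O, N, halogen) counts +1, each bond to a less electronegative atom (H, metal, B, Si) counts −1, and each C–C bond counts 0. Tallying each carbon:
C1: 1C, 1H, 1O, 1Cl → 0 − 1 + 1 + 1 = +1
C2: 3C, 1H → 0 − 1 = -1
C3: 3C, 1Cl → 0 + 1 = +1
C4: 1C, 2H, 1N → 0 − 2 + 1 = -1
The highest value is +1.

+1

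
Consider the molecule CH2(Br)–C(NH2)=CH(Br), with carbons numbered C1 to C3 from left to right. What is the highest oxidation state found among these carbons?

+1

Bonds to more-electronegative neighbours contribute +1 each, bonds to H or metals contribute −1 each, and C–C bonds contribute 0. Tallying each carbon:
C1: 1C, 2H, 1Br → 0 − 2 + 1 = -1
C2: 3C, 1N → 0 + 1 = +1
C3: 2C, 1H, 1Br → 0 − 1 + 1 = 0
The highest value is +1.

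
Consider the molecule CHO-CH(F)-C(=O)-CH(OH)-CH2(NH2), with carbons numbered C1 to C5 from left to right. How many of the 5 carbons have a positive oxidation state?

2

Tallying each carbon's bonds:
C1: 1C, 1H, 2O → 0 − 1 + 2 = +1
C2: 2C, 1H, 1F → 0 − 1 + 1 = 0
C3: 2C, 2O → 0 + 2 = +2
C4: 2C, 1H, 1O → 0 − 1 + 1 = 0
C5: 1C, 2H, 1N → 0 − 2 + 1 = -1
2 carbons (C1, C3) meet the condition.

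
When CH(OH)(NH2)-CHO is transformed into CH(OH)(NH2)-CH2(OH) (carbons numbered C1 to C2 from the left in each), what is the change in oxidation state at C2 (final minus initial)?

-2

Before: C2 has 1 bond to C, 1 bond to H, 2 bonds to O → oxidation state +1.
After: C2 has 1 bond to C, 2 bonds to H, 1 bond to O → oxidation state -1.
Δ = -1 − (+1) = -2, so this is a reduction at C2.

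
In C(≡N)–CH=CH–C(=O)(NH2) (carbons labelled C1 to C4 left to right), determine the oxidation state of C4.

+3

Each bond to a more electronegative atom (O, N, halogen) counts +1, each bond to a less electronegative atom (H, metal, B, Si) counts −1, and each C–C bond counts 0.
C4 has one bond to C (0), a double bond to O (2×+1 = +2), one bond to N (+1).
Oxidation state = 0 + 2 + 1 = +3.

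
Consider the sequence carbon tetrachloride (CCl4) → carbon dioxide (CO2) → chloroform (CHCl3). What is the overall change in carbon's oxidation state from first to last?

Carbon oxidation states along the series — carbon tetrachloride: +4, carbon dioxide: +4, chloroform: +2.
Net change = +2 − (+4) = -2.

-2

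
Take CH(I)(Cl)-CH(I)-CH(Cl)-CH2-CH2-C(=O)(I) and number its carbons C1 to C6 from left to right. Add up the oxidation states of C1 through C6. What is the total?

0

Tallying each carbon's bonds:
C1: 1C, 1H, 1Cl, 1I → 0 − 1 + 1 + 1 = +1
C2: 2C, 1H, 1I → 0 − 1 + 1 = 0
C3: 2C, 1H, 1Cl → 0 − 1 + 1 = 0
C4: 2C, 2H → 0 − 2 = -2
C5: 2C, 2H → 0 − 2 = -2
C6: 1C, 2O, 1I → 0 + 2 + 1 = +3
Sum = +1 + 0 + 0 − 2 − 2 + 3 = 0.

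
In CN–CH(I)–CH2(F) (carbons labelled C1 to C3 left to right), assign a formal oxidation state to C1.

+3

C1 has one bond to C (0), a triple bond to N (3×+1 = +3).
Oxidation state = 0 + 3 = +3.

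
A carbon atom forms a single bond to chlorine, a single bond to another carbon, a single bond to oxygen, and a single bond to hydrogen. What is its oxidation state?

The carbon has one bond to C (0), one bond to H (-1), one bond to Cl (+1), one bond to O (+1).
Oxidation state = 0 − 1 + 1 + 1 = +1.

+1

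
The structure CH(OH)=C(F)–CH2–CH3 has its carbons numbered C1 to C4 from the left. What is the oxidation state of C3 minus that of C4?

+1

C3: 2C, 2H → 0 − 2 = -2
C4: 1C, 3H → 0 − 3 = -3
Difference: -2 − (-3) = +1.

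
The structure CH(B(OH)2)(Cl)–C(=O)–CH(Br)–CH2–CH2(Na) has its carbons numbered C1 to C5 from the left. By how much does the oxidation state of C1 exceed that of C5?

+2

C1: 1C, 1H, 1Cl, 1B → 0 − 1 + 1 − 1 = -1
C5: 1C, 2H, 1Na → 0 − 2 − 1 = -3
Difference: -1 − (-3) = +2.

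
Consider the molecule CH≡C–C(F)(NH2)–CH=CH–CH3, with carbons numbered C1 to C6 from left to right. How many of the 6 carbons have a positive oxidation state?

Tallying each carbon's bonds:
C1: 3C, 1H → 0 − 1 = -1
C2: 4C → 0 = 0
C3: 2C, 1N, 1F → 0 + 1 + 1 = +2
C4: 3C, 1H → 0 − 1 = -1
C5: 3C, 1H → 0 − 1 = -1
C6: 1C, 3H → 0 − 3 = -3
1 carbon (C3) meets the condition.

1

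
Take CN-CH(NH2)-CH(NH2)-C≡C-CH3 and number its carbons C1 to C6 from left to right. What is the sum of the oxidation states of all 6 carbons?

0

Tallying each carbon's bonds:
C1: 1C, 3N → 0 + 3 = +3
C2: 2C, 1H, 1N → 0 − 1 + 1 = 0
C3: 2C, 1H, 1N → 0 − 1 + 1 = 0
C4: 4C → 0 = 0
C5: 4C → 0 = 0
C6: 1C, 3H → 0 − 3 = -3
Sum = +3 + 0 + 0 + 0 + 0 − 3 = 0.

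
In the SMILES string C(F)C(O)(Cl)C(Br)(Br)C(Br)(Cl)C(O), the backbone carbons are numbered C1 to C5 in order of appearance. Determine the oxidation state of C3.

+2

Each bond to a more electronegative atom (O, N, halogen) counts +1, each bond to a less electronegative atom (H, metal, B, Si) counts −1, and each C–C bond counts 0.
C3 has one bond to C (0), one bond to C (0), one bond to Br (+1), one bond to Br (+1).
Oxidation state = 0 + 0 + 1 + 1 = +2.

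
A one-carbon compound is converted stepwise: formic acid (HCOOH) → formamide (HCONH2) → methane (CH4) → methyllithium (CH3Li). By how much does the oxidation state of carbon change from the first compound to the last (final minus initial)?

-6

Carbon oxidation states along the series — formic acid: +2, formamide: +2, methane: -4, methyllithium: -4.
Net change = -4 − (+2) = -6.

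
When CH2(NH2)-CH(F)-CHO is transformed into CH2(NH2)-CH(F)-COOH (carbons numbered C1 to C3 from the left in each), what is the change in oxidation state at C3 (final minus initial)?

Before: C3 has 1 bond to C, 1 bond to H, 2 bonds to O → oxidation state +1.
After: C3 has 1 bond to C, 3 bonds to O → oxidation state +3.
Δ = +3 − (+1) = +2, so this is an oxidation at C3.

+2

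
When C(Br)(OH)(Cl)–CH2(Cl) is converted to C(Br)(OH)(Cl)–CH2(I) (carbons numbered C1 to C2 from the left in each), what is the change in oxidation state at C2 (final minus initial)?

0

Before: C2 has 1 bond to C, 2 bonds to H, 1 bond to Cl → oxidation state -1.
After: C2 has 1 bond to C, 2 bonds to H, 1 bond to I → oxidation state -1.
Δ = -1 − (-1) = 0, so no net redox change at C2.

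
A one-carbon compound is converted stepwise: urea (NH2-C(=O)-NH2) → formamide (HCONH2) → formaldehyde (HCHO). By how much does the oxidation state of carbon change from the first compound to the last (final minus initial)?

Carbon oxidation states along the series — urea: +4, formamide: +2, formaldehyde: 0.
Net change = 0 − (+4) = -4.

-4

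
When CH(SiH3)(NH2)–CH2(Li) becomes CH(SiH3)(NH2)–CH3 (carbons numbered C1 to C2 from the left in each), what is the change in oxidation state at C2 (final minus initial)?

Before: C2 has 1 bond to C, 2 bonds to H, 1 bond to Li → oxidation state -3.
After: C2 has 1 bond to C, 3 bonds to H → oxidation state -3.
Δ = -3 − (-3) = 0, so no net redox change at C2.

0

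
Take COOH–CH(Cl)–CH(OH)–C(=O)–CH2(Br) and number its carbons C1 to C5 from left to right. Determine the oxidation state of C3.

0

Count +1 for every bond to an atom more electronegative than carbon and −1 for every bond to one less electronegative; C–C bonds are 0.
C3 has one bond to C (0), one bond to C (0), one bond to O (+1), one bond to H (-1).
Oxidation state = 0 + 0 + 1 − 1 = 0.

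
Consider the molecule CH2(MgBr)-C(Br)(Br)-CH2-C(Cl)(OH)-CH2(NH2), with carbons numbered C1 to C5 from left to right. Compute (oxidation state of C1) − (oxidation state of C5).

-2

C1: 1C, 2H, 1Mg → 0 − 2 − 1 = -3
C5: 1C, 2H, 1N → 0 − 2 + 1 = -1
Difference: -3 − (-1) = -2.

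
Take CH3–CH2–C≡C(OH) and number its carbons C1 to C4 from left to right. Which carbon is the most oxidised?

C4

Bonds to more-electronegative neighbours contribute +1 each, bonds to H or metals contribute −1 each, and C–C bonds contribute 0. Tallying each carbon:
C1: 1C, 3H → 0 − 3 = -3
C2: 2C, 2H → 0 − 2 = -2
C3: 4C → 0 = 0
C4: 3C, 1O → 0 + 1 = +1
The most oxidised carbon is C4 at +1.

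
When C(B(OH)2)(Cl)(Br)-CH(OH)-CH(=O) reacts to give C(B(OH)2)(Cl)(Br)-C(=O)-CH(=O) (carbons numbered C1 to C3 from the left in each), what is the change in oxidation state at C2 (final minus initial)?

+2

Before: C2 has 2 bonds to C, 1 bond to H, 1 bond to O → oxidation state 0.
After: C2 has 2 bonds to C, 2 bonds to O → oxidation state +2.
Δ = +2 − (0) = +2, so this is an oxidation at C2.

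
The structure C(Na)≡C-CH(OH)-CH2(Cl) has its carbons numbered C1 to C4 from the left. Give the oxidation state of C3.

0

C3 has one bond to C (0), one bond to C (0), one bond to O (+1), one bond to H (-1).
Oxidation state = 0 + 0 + 1 − 1 = 0.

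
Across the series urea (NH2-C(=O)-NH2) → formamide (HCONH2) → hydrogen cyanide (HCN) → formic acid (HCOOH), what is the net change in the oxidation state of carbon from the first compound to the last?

-2

Carbon oxidation states along the series — urea: +4, formamide: +2, hydrogen cyanide: +2, formic acid: +2.
Net change = +2 − (+4) = -2.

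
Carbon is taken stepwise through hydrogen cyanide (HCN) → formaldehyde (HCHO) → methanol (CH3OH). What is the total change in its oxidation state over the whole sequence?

-4

Carbon oxidation states along the series — hydrogen cyanide: +2, formaldehyde: 0, methanol: -2.
Net change = -2 − (+2) = -4.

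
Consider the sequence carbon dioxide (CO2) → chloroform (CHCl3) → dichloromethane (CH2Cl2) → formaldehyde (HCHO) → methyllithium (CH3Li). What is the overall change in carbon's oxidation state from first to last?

-8

Carbon oxidation states along the series — carbon dioxide: +4, chloroform: +2, dichloromethane: 0, formaldehyde: 0, methyllithium: -4.
Net change = -4 − (+4) = -8.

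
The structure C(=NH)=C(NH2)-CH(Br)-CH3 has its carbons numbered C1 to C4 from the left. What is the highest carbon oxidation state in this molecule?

Bonds to more-electronegative neighbours contribute +1 each, bonds to H or metals contribute −1 each, and C–C bonds contribute 0. Tallying each carbon:
C1: 2C, 2N → 0 + 2 = +2
C2: 3C, 1N → 0 + 1 = +1
C3: 2C, 1H, 1Br → 0 − 1 + 1 = 0
C4: 1C, 3H → 0 − 3 = -3
The highest value is +2.

+2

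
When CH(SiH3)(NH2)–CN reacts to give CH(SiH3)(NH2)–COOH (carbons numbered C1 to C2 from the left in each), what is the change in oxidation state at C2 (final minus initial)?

0

Before: C2 has 1 bond to C, 3 bonds to N → oxidation state +3.
After: C2 has 1 bond to C, 3 bonds to O → oxidation state +3.
Δ = +3 − (+3) = 0, so no net redox change at C2.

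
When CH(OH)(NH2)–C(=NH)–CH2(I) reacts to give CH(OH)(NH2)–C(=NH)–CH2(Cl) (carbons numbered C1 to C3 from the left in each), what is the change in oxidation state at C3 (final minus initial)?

0

Before: C3 has 1 bond to C, 2 bonds to H, 1 bond to I → oxidation state -1.
After: C3 has 1 bond to C, 2 bonds to H, 1 bond to Cl → oxidation state -1.
Δ = -1 − (-1) = 0, so no net redox change at C3.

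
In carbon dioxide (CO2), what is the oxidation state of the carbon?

+4

Assign +1 per bond to O/N/halogen, −1 per bond to H or an electropositive element, and 0 per bond to carbon.
The carbon has a double bond to O (2×+1 = +2), a double bond to O (2×+1 = +2).
Oxidation state = +2 + 2 = +4.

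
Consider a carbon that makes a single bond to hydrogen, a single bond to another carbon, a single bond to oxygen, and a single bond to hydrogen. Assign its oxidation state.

-1

Each bond to a more electronegative atom (O, N, halogen) counts +1, each bond to a less electronegative atom (H, metal, B, Si) counts −1, and each C–C bond counts 0.
The carbon has one bond to C (0), one bond to H (-1), one bond to O (+1), one bond to H (-1).
Oxidation state = 0 − 1 + 1 − 1 = -1.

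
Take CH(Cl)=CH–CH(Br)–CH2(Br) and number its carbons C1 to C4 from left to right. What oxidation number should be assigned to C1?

Count +1 for every bond to an atom more electronegative than carbon and −1 for every bond to one less electronegative; C–C bonds are 0.
C1 has a double bond to C (2×0 = 0), one bond to Cl (+1), one bond to H (-1).
Oxidation state = 0 + 1 − 1 = 0.

0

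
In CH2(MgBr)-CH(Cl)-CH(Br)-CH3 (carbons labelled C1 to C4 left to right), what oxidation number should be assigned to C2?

C2 has one bond to C (0), one bond to C (0), one bond to Cl (+1), one bond to H (-1).
Oxidation state = 0 + 0 + 1 − 1 = 0.

0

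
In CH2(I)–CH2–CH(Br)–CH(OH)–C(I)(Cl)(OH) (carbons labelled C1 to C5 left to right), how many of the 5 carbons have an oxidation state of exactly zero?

2

Assign +1 per bond to O/N/halogen, −1 per bond to H or an electropositive element, and 0 per bond to carbon. Tallying each carbon:
C1: 1C, 2H, 1I → 0 − 2 + 1 = -1
C2: 2C, 2H → 0 − 2 = -2
C3: 2C, 1H, 1Br → 0 − 1 + 1 = 0
C4: 2C, 1H, 1O → 0 − 1 + 1 = 0
C5: 1C, 1O, 1Cl, 1I → 0 + 1 + 1 + 1 = +3
2 carbons (C3, C4) meet the condition.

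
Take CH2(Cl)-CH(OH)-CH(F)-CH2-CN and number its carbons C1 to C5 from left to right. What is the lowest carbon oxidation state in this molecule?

Tallying each carbon's bonds:
C1: 1C, 2H, 1Cl → 0 − 2 + 1 = -1
C2: 2C, 1H, 1O → 0 − 1 + 1 = 0
C3: 2C, 1H, 1F → 0 − 1 + 1 = 0
C4: 2C, 2H → 0 − 2 = -2
C5: 1C, 3N → 0 + 3 = +3
The lowest value is -2.

-2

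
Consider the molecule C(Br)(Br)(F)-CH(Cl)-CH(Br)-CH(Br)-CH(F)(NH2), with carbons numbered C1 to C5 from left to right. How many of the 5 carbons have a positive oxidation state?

Bonds to more-electronegative neighbours contribute +1 each, bonds to H or metals contribute −1 each, and C–C bonds contribute 0. Tallying each carbon:
C1: 1C, 1F, 2Br → 0 + 1 + 2 = +3
C2: 2C, 1H, 1Cl → 0 − 1 + 1 = 0
C3: 2C, 1H, 1Br → 0 − 1 + 1 = 0
C4: 2C, 1H, 1Br → 0 − 1 + 1 = 0
C5: 1C, 1H, 1N, 1F → 0 − 1 + 1 + 1 = +1
2 carbons (C1, C5) meet the condition.

2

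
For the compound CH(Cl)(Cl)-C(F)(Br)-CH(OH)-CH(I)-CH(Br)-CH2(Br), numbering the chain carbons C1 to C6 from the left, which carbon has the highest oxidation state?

C2

Tallying each carbon's bonds:
C1: 1C, 1H, 2Cl → 0 − 1 + 2 = +1
C2: 2C, 1F, 1Br → 0 + 1 + 1 = +2
C3: 2C, 1H, 1O → 0 − 1 + 1 = 0
C4: 2C, 1H, 1I → 0 − 1 + 1 = 0
C5: 2C, 1H, 1Br → 0 − 1 + 1 = 0
C6: 1C, 2H, 1Br → 0 − 2 + 1 = -1
The most oxidised carbon is C2 at +2.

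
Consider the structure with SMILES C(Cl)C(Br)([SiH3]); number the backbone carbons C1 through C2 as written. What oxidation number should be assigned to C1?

Bonds to more-electronegative neighbours contribute +1 each, bonds to H or metals contribute −1 each, and C–C bonds contribute 0.
C1 has one bond to C (0), one bond to H (-1), one bond to Cl (+1), one bond to H (-1).
Oxidation state = 0 − 1 + 1 − 1 = -1.

-1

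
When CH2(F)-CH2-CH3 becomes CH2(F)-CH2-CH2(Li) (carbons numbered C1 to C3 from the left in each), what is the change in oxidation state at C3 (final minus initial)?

0

Before: C3 has 1 bond to C, 3 bonds to H → oxidation state -3.
After: C3 has 1 bond to C, 2 bonds to H, 1 bond to Li → oxidation state -3.
Δ = -3 − (-3) = 0, so no net redox change at C3.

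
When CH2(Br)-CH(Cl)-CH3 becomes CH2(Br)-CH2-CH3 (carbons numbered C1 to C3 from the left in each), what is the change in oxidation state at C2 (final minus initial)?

-2

Before: C2 has 2 bonds to C, 1 bond to H, 1 bond to Cl → oxidation state 0.
After: C2 has 2 bonds to C, 2 bonds to H → oxidation state -2.
Δ = -2 − (0) = -2, so this is a reduction at C2.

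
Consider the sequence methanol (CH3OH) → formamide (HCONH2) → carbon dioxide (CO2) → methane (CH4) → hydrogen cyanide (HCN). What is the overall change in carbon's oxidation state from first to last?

Carbon oxidation states along the series — methanol: -2, formamide: +2, carbon dioxide: +4, methane: -4, hydrogen cyanide: +2.
Net change = +2 − (-2) = +4.

+4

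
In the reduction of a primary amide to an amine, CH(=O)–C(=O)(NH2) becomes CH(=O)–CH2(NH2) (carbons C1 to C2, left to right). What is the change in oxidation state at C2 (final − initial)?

Before: C2 has 1 bond to C, 2 bonds to O, 1 bond to N → oxidation state +3.
After: C2 has 1 bond to C, 2 bonds to H, 1 bond to N → oxidation state -1.
Δ = -1 − (+3) = -4, so this is a reduction at C2.

-4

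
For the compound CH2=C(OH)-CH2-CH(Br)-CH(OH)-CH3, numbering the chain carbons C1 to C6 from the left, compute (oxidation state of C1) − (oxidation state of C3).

0

C1: 2C, 2H → 0 − 2 = -2
C3: 2C, 2H → 0 − 2 = -2
Difference: -2 − (-2) = 0.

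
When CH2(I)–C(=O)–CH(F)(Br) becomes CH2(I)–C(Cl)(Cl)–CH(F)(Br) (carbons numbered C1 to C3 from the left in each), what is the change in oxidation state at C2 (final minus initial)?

Before: C2 has 2 bonds to C, 2 bonds to O → oxidation state +2.
After: C2 has 2 bonds to C, 2 bonds to Cl → oxidation state +2.
Δ = +2 − (+2) = 0, so no net redox change at C2.

0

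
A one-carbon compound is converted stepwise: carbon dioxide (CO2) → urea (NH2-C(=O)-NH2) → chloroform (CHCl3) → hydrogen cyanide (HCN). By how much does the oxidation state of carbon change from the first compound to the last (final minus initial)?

-2

Carbon oxidation states along the series — carbon dioxide: +4, urea: +4, chloroform: +2, hydrogen cyanide: +2.
Net change = +2 − (+4) = -2.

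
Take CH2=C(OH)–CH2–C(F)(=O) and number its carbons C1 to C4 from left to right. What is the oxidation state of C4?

C4 has one bond to C (0), one bond to F (+1), a double bond to O (2×+1 = +2).
Oxidation state = 0 + 1 + 2 = +3.

+3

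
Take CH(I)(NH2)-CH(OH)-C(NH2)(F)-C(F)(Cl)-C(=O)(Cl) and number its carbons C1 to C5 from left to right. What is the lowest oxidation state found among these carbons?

Tallying each carbon's bonds:
C1: 1C, 1H, 1N, 1I → 0 − 1 + 1 + 1 = +1
C2: 2C, 1H, 1O → 0 − 1 + 1 = 0
C3: 2C, 1N, 1F → 0 + 1 + 1 = +2
C4: 2C, 1F, 1Cl → 0 + 1 + 1 = +2
C5: 1C, 2O, 1Cl → 0 + 2 + 1 = +3
The lowest value is 0.

0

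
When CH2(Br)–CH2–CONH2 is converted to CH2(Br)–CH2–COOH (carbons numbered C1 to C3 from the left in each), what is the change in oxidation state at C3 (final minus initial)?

Before: C3 has 1 bond to C, 2 bonds to O, 1 bond to N → oxidation state +3.
After: C3 has 1 bond to C, 3 bonds to O → oxidation state +3.
Δ = +3 − (+3) = 0, so no net redox change at C3.

0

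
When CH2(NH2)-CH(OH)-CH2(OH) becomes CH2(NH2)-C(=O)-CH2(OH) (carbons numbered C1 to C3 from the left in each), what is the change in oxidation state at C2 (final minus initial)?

+2

Before: C2 has 2 bonds to C, 1 bond to H, 1 bond to O → oxidation state 0.
After: C2 has 2 bonds to C, 2 bonds to O → oxidation state +2.
Δ = +2 − (0) = +2, so this is an oxidation at C2.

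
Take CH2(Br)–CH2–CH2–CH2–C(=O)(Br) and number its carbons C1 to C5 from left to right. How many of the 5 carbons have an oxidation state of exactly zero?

0

Tallying each carbon's bonds:
C1: 1C, 2H, 1Br → 0 − 2 + 1 = -1
C2: 2C, 2H → 0 − 2 = -2
C3: 2C, 2H → 0 − 2 = -2
C4: 2C, 2H → 0 − 2 = -2
C5: 1C, 2O, 1Br → 0 + 2 + 1 = +3
0 carbons meet the condition.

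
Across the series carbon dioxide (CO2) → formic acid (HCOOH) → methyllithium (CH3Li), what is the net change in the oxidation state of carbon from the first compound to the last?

Carbon oxidation states along the series — carbon dioxide: +4, formic acid: +2, methyllithium: -4.
Net change = -4 − (+4) = -8.

-8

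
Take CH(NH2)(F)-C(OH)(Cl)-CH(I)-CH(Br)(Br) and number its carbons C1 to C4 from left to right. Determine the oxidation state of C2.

Bonds to more-electronegative neighbours contribute +1 each, bonds to H or metals contribute −1 each, and C–C bonds contribute 0.
C2 has one bond to C (0), one bond to C (0), one bond to O (+1), one bond to Cl (+1).
Oxidation state = 0 + 0 + 1 + 1 = +2.

+2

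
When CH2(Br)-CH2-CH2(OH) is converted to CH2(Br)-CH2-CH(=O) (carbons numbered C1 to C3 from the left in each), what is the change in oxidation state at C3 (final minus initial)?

Before: C3 has 1 bond to C, 2 bonds to H, 1 bond to O → oxidation state -1.
After: C3 has 1 bond to C, 1 bond to H, 2 bonds to O → oxidation state +1.
Δ = +1 − (-1) = +2, so this is an oxidation at C3.

+2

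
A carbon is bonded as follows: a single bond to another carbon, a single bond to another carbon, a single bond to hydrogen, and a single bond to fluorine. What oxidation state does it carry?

0

Each bond to a more electronegative atom (O, N, halogen) counts +1, each bond to a less electronegative atom (H, metal, B, Si) counts −1, and each C–C bond counts 0.
The carbon has one bond to C (0), one bond to C (0), one bond to H (-1), one bond to F (+1).
Oxidation state = 0 + 0 − 1 + 1 = 0.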